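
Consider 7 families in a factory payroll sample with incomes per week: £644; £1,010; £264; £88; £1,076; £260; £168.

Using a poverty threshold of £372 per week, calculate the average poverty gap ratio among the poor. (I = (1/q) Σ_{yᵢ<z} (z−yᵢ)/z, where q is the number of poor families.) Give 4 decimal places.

Below the line: £88, £168, £260, £264 (q = 4 of N = 7).
Relative gaps: 0.7634, 0.5484, 0.3011, 0.2903; sum = 1.903226.
I averages over the q = 4 poor units only: 1.903226 / 4 = 0.4758.

0.4758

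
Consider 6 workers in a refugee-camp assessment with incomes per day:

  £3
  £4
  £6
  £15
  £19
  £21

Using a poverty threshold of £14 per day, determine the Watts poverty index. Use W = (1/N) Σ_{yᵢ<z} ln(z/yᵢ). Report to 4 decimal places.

Below z: £3, £4, £6 (q = 3 of N = 6).
Log shortfalls: ln(14/3) = 1.5404; ln(14/4) = 1.2528; ln(14/6) = 0.8473.
W = 3.640506 / 6 = 0.6068.

0.6068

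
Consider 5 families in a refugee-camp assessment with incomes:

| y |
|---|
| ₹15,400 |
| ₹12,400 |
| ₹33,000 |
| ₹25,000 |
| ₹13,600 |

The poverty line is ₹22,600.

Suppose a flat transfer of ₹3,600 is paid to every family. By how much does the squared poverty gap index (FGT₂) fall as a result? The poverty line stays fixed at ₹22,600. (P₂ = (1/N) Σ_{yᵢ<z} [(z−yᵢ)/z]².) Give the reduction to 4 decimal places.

Before: below the line — ₹12,400, ₹13,600, ₹15,400; squared poverty gap index (FGT₂) = 0.092756.
After the ₹3,600 transfer: below the line — ₹16,000, ₹17,200, ₹19,000; squared poverty gap index (FGT₂) = 0.033550.
Reduction = 0.092756 − 0.033550 = 0.0592.

0.0592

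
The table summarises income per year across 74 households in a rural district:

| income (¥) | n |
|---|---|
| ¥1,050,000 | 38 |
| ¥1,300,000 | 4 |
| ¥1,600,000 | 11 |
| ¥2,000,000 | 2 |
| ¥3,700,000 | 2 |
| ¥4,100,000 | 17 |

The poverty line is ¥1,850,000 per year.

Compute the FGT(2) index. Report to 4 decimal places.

Incomes under z: 38×¥1,050,000, 4×¥1,300,000, 11×¥1,600,000 (q = 53 of N = 74).
Normalized shortfalls: (1850000−1050000)/1850000 = 0.4324 (×38); (1850000−1300000)/1850000 = 0.2973 (×4); (1850000−1600000)/1850000 = 0.1351 (×11).
Squared: 0.1870 (×38); 0.0884 (×4); 0.0183 (×11).
Sum = 7.660336; P₂ = 7.660336 / 74 = 0.1035.

0.1035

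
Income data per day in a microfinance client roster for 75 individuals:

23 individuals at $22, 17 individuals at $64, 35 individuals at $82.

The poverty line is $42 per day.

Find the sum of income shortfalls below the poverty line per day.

$460

Below z: 23×$22 (q = 23 of N = 75).
Individual gaps: 23×(42−22) = 460.
Aggregate gap = $460.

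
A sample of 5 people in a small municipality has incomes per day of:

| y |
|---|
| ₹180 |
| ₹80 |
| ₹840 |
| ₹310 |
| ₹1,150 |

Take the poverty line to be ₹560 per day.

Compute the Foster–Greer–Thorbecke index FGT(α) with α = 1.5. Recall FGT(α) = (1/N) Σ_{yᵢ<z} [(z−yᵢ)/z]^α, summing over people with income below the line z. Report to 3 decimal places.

0.330

Poor units: ₹80, ₹180, ₹310 (q = 3 of N = 5).
Shortfall ratios: (560−80)/560 = 0.8571; (560−180)/560 = 0.6786; (560−310)/560 = 0.4464.
Raised to α = 1.5: 0.79356; 0.55898; 0.29828.
Sum = 1.650819; FGT(1.5) = 1.650819 / 5 = 0.330.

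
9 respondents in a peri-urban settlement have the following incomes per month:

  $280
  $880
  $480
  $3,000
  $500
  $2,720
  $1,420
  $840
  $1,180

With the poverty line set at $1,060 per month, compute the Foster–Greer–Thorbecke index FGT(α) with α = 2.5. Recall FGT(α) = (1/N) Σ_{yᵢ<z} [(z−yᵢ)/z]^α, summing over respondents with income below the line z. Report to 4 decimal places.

Below z: $280, $480, $500, $840, $880 (q = 5 of N = 9).
Normalized shortfalls: (1060−280)/1060 = 0.7358; (1060−480)/1060 = 0.5472; (1060−500)/1060 = 0.5283; (1060−840)/1060 = 0.2075; (1060−880)/1060 = 0.1698.
Raised to α = 2.5: 0.46449; 0.22147; 0.20286; 0.01962; 0.01188.
Sum = 0.920321; FGT(2.5) = 0.920321 / 9 = 0.1023.

0.1023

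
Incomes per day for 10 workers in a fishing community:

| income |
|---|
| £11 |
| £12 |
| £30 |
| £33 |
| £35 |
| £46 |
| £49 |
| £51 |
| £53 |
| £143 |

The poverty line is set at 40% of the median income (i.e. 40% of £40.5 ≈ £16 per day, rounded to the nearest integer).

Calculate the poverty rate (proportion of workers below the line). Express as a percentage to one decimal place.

2 of the 10 workers have income below £16.
H = 2/10 = 20.0%.

20.0%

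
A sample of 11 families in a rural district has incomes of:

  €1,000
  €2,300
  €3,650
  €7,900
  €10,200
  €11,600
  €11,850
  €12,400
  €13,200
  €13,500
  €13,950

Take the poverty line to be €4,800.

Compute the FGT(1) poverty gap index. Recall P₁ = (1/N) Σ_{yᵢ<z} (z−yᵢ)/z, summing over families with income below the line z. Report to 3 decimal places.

0.141

Below the line: €1,000, €2,300, €3,650 (q = 3 of N = 11).
Shortfall ratios: (4800−1000)/4800 = 0.7917; (4800−2300)/4800 = 0.5208; (4800−3650)/4800 = 0.2396.
Σ = 1.552083. Dividing by the full population N = 11 gives P₁ = 0.141.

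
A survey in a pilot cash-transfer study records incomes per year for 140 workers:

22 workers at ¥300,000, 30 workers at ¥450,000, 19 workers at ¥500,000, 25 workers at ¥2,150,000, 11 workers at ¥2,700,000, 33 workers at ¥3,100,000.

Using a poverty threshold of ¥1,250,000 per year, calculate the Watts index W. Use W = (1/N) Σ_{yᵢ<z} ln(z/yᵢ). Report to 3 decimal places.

Below z: 22×¥300,000, 30×¥450,000, 19×¥500,000 (q = 71 of N = 140).
Log gaps: ln(1250000/300000) = 1.4271 (×22); ln(1250000/450000) = 1.0217 (×30); ln(1250000/500000) = 0.9163 (×19).
W = 79.455621 / 140 = 0.568.

0.568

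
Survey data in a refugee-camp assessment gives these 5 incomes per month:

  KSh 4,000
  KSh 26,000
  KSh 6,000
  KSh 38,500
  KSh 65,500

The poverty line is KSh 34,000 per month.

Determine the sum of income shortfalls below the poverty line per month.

Below z: KSh 4,000, KSh 6,000, KSh 26,000 (q = 3 of N = 5).
Individual gaps: 34000−4000 = 30000; 34000−6000 = 28000; 34000−26000 = 8000.
Aggregate gap = KSh 66,000.

KSh 66,000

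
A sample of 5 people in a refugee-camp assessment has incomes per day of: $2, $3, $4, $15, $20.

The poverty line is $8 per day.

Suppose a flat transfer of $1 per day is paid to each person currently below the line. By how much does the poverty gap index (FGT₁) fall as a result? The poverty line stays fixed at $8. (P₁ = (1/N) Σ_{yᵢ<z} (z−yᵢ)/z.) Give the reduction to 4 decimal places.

0.0750

Before: below the line — $2, $3, $4; poverty gap index (FGT₁) = 0.375000.
After the $1 transfer: below the line — $3, $4, $5; poverty gap index (FGT₁) = 0.300000.
Reduction = 0.375000 − 0.300000 = 0.0750.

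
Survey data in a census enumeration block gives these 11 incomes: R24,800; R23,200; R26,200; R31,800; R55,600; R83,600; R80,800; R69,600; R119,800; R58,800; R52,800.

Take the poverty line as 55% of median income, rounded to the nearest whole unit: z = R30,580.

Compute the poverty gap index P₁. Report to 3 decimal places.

0.052

Below z: R23,200, R24,800, R26,200 (q = 3 of N = 11).
Gap ratios (z−y)/z: (30580−23200)/30580 = 0.2413; (30580−24800)/30580 = 0.1890; (30580−26200)/30580 = 0.1432.
Σ = 0.573578. Dividing by the full population N = 11 gives P₁ = 0.052.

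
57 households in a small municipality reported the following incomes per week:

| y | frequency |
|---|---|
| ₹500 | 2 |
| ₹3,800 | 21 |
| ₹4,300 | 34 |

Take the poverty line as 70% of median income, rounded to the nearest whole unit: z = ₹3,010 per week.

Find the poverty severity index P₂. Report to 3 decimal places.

Below the line: 2×₹500 (q = 2 of N = 57).
Relative gaps: (3010−500)/3010 = 0.8339 (×2).
Squared: 0.6954 (×2).
Sum = 1.390735; P₂ = 1.390735 / 57 = 0.024.

0.024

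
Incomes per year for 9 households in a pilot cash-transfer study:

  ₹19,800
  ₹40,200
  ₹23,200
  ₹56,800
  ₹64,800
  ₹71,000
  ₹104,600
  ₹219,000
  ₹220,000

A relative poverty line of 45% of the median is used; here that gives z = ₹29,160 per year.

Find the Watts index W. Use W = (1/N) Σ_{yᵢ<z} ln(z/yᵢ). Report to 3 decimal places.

Incomes under z: ₹19,800, ₹23,200 (q = 2 of N = 9).
Log shortfalls: ln(29160/19800) = 0.3871; ln(29160/23200) = 0.2286.
W = 0.615762 / 9 = 0.068.

0.068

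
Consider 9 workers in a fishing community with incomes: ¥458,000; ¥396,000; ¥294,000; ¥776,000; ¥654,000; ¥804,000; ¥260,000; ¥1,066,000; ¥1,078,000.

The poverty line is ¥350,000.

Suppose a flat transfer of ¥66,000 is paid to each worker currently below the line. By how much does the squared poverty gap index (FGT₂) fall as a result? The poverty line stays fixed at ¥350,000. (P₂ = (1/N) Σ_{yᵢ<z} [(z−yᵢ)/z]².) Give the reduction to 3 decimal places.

0.010

Before: below the line — ¥260,000, ¥294,000; squared poverty gap index (FGT₂) = 0.01019.
After the ¥66,000 transfer: below the line — ¥326,000; squared poverty gap index (FGT₂) = 0.00052.
Reduction = 0.01019 − 0.00052 = 0.010.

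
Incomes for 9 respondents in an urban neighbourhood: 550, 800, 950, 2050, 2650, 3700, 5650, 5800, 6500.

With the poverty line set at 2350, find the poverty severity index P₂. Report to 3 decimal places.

0.155

Below the line: 550, 800, 950, 2050 (q = 4 of N = 9).
Normalized shortfalls: (2350−550)/2350 = 0.7660; (2350−800)/2350 = 0.6596; (2350−950)/2350 = 0.5957; (2350−2050)/2350 = 0.1277.
Squared: 0.5867; 0.4350; 0.3549; 0.0163.
Sum = 1.392938; P₂ = 1.392938 / 9 = 0.155.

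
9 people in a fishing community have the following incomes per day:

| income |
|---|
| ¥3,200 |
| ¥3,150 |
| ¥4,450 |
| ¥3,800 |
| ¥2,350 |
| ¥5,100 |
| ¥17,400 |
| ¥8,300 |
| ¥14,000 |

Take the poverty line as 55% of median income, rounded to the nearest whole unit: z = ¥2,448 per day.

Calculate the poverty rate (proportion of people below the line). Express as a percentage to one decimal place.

1 of the 9 people have income below ¥2,448.
H = 1/9 = 11.1%.

11.1%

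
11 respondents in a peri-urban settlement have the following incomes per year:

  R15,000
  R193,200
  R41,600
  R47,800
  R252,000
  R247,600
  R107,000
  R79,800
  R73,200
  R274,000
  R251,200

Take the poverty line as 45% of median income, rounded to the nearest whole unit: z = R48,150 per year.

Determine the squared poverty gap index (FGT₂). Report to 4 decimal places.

Below the line: R15,000, R41,600, R47,800 (q = 3 of N = 11).
Relative gaps: (48150−15000)/48150 = 0.6885; (48150−41600)/48150 = 0.1360; (48150−47800)/48150 = 0.0073.
Squared: 0.4740; 0.0185; 0.0001.
Sum = 0.492554; P₂ = 0.492554 / 11 = 0.0448.

0.0448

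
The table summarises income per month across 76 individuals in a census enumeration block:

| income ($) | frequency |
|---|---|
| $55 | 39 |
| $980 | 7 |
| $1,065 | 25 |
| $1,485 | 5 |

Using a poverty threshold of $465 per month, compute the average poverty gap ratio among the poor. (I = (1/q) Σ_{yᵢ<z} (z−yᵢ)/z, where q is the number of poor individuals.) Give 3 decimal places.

0.882

Incomes under z: 39×$55 (q = 39 of N = 76).
Shortfall ratios (z−y)/z: 0.8817 (×39); sum = 34.387097.
I averages over the q = 39 poor units only: 34.387097 / 39 = 0.882.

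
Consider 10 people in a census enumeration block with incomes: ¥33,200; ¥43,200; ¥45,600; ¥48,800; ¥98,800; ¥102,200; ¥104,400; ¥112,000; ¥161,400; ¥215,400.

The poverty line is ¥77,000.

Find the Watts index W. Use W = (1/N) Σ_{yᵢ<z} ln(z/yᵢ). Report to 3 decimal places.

0.240

Below z: ¥33,200, ¥43,200, ¥45,600, ¥48,800 (q = 4 of N = 10).
ln(z/y) terms: ln(77000/33200) = 0.8413; ln(77000/43200) = 0.5780; ln(77000/45600) = 0.5239; ln(77000/48800) = 0.4561.
W = 2.399193 / 10 = 0.240.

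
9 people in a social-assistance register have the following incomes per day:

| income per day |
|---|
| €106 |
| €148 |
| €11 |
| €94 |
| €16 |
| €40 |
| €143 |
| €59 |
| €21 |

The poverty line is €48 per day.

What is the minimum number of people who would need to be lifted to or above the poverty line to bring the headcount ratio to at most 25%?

Currently q = 4 of N = 9 are below the line (H = 0.444).
A headcount ratio of at most 25% allows at most ⌊0.25 × 9⌋ = 2 poor people.
So at least 4 − 2 = 2 must be lifted.

2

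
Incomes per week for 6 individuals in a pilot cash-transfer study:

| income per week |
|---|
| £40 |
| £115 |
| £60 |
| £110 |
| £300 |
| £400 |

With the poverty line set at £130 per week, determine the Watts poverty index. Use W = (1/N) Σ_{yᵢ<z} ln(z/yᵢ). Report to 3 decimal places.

0.374

Poor units: £40, £60, £110, £115 (q = 4 of N = 6).
ln(z/y) terms: ln(130/40) = 1.1787; ln(130/60) = 0.7732; ln(130/110) = 0.1671; ln(130/115) = 0.1226.
W = 2.241501 / 6 = 0.374.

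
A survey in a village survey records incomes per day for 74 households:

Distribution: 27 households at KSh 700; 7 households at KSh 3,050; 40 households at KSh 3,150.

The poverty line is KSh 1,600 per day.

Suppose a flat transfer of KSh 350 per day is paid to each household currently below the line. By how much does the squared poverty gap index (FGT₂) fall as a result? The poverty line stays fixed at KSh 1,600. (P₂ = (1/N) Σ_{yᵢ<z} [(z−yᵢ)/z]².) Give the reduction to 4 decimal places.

0.0723

Before: below the line — 27×KSh 700; squared poverty gap index (FGT₂) = 0.115446.
After the KSh 350 transfer: below the line — 27×KSh 1,050; squared poverty gap index (FGT₂) = 0.043114.
Reduction = 0.115446 − 0.043114 = 0.0723.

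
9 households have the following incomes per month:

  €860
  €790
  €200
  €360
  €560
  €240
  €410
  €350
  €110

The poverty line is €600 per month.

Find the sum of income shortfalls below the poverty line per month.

€1,970

Below the line: €110, €200, €240, €350, €360, €410, €560 (q = 7 of N = 9).
Individual gaps: 600−110 = 490; 600−200 = 400; 600−240 = 360; 600−350 = 250; 600−360 = 240; 600−410 = 190; 600−560 = 40.
Aggregate gap = €1,970.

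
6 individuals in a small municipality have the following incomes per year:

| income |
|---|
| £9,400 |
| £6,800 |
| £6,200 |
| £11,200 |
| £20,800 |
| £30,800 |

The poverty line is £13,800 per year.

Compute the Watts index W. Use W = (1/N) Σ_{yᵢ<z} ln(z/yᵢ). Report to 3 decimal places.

0.350

Incomes under z: £6,200, £6,800, £9,400, £11,200 (q = 4 of N = 6).
Log gaps: ln(13800/6200) = 0.8001; ln(13800/6800) = 0.7077; ln(13800/9400) = 0.3840; ln(13800/11200) = 0.2088.
W = 2.100579 / 6 = 0.350.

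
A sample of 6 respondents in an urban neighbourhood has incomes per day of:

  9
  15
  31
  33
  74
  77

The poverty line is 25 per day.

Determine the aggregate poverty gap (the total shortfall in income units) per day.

26

Incomes under z: 9, 15 (q = 2 of N = 6).
Individual gaps: 25−9 = 16; 25−15 = 10.
Aggregate gap = 26.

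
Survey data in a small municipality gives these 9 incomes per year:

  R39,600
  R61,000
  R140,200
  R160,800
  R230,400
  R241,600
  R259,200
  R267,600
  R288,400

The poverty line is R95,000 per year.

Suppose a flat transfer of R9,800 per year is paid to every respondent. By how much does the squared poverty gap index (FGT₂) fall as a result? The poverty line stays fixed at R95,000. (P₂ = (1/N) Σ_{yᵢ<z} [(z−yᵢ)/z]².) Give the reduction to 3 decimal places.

Before: below the line — R39,600, R61,000; squared poverty gap index (FGT₂) = 0.05202.
After the R9,800 transfer: below the line — R49,400, R70,800; squared poverty gap index (FGT₂) = 0.03281.
Reduction = 0.05202 − 0.03281 = 0.019.

0.019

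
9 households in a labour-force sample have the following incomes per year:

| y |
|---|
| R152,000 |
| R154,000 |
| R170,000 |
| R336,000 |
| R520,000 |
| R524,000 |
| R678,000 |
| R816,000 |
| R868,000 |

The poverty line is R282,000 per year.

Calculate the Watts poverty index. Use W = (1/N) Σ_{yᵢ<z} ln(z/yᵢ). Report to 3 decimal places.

0.192

Below z: R152,000, R154,000, R170,000 (q = 3 of N = 9).
Log shortfalls: ln(282000/152000) = 0.6180; ln(282000/154000) = 0.6050; ln(282000/170000) = 0.5061.
W = 1.729090 / 9 = 0.192.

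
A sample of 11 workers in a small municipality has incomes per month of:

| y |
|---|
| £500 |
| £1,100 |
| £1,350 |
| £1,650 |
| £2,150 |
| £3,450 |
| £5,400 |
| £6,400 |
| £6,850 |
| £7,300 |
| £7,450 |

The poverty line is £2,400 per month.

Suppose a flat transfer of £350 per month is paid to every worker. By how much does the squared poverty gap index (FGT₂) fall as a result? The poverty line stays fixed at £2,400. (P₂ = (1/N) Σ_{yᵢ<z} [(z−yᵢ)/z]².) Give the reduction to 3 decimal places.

Before: below the line — £500, £1,100, £1,350, £1,650, £2,150; squared poverty gap index (FGT₂) = 0.11091.
After the £350 transfer: below the line — £850, £1,450, £1,700, £2,000; squared poverty gap index (FGT₂) = 0.06242.
Reduction = 0.11091 − 0.06242 = 0.048.

0.048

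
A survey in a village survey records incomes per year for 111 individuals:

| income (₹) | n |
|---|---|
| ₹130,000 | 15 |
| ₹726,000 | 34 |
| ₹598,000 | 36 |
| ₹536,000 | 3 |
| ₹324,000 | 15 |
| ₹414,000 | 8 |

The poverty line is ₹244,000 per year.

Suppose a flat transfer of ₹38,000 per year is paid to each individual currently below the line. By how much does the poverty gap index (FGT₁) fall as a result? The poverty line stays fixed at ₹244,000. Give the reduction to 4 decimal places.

Before: below the line — 15×₹130,000; poverty gap index (FGT₁) = 0.063137.
After the ₹38,000 transfer: below the line — 15×₹168,000; poverty gap index (FGT₁) = 0.042091.
Reduction = 0.063137 − 0.042091 = 0.0210.

0.0210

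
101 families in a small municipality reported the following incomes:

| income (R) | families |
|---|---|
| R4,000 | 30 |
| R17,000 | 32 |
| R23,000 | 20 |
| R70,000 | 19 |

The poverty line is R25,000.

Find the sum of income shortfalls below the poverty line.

Poor units: 30×R4,000, 32×R17,000, 20×R23,000 (q = 82 of N = 101).
Individual gaps: 30×(25000−4000) = 630000; 32×(25000−17000) = 256000; 20×(25000−23000) = 40000.
Aggregate gap = R926,000.

R926,000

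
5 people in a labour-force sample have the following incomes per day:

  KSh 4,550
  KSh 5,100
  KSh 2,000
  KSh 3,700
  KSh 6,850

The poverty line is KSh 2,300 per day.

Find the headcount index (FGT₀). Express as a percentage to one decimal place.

20.0%

1 of the 5 people have income below KSh 2,300.
H = 1/5 = 20.0%.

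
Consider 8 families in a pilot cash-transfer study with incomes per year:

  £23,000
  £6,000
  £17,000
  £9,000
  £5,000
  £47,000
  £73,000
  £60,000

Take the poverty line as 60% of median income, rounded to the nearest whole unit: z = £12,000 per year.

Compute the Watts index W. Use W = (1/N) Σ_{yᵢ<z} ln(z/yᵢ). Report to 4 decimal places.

Below z: £5,000, £6,000, £9,000 (q = 3 of N = 8).
ln(z/y) terms: ln(12000/5000) = 0.8755; ln(12000/6000) = 0.6931; ln(12000/9000) = 0.2877.
W = 1.856298 / 8 = 0.2320.

0.2320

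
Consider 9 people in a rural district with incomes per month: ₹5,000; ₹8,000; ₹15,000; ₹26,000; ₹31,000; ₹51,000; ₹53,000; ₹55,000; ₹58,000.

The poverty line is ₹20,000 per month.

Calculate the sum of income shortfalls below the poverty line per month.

₹32,000

Poor units: ₹5,000, ₹8,000, ₹15,000 (q = 3 of N = 9).
Individual gaps: 20000−5000 = 15000; 20000−8000 = 12000; 20000−15000 = 5000.
Aggregate gap = ₹32,000.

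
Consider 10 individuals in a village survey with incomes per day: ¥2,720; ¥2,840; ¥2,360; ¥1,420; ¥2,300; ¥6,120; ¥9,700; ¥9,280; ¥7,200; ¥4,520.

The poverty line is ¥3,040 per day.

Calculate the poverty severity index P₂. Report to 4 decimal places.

0.0409

Below z: ¥1,420, ¥2,300, ¥2,360, ¥2,720, ¥2,840 (q = 5 of N = 10).
Relative gaps: (3040−1420)/3040 = 0.5329; (3040−2300)/3040 = 0.2434; (3040−2360)/3040 = 0.2237; (3040−2720)/3040 = 0.1053; (3040−2840)/3040 = 0.0658.
Squared: 0.2840; 0.0593; 0.0500; 0.0111; 0.0043.
Sum = 0.408674; P₂ = 0.408674 / 10 = 0.0409.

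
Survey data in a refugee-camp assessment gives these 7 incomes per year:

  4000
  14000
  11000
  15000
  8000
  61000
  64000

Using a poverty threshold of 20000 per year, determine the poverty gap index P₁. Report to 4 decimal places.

0.3429

Incomes under z: 4000, 8000, 11000, 14000, 15000 (q = 5 of N = 7).
Relative gaps: (20000−4000)/20000 = 0.8000; (20000−8000)/20000 = 0.6000; (20000−11000)/20000 = 0.4500; (20000−14000)/20000 = 0.3000; (20000−15000)/20000 = 0.2500.
Sum of shortfalls = 2.400000; P₁ averages over all N: 2.400000 / 7 = 0.3429.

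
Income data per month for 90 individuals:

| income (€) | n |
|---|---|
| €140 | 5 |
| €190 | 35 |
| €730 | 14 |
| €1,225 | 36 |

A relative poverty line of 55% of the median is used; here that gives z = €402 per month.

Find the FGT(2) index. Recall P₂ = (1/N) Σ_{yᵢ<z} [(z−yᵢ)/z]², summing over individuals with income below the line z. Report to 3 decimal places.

Below z: 5×€140, 35×€190 (q = 40 of N = 90).
Normalized shortfalls: (402−140)/402 = 0.6517 (×5); (402−190)/402 = 0.5274 (×35).
Squared: 0.4248 (×5); 0.2781 (×35).
Sum = 11.857751; P₂ = 11.857751 / 90 = 0.132.

0.132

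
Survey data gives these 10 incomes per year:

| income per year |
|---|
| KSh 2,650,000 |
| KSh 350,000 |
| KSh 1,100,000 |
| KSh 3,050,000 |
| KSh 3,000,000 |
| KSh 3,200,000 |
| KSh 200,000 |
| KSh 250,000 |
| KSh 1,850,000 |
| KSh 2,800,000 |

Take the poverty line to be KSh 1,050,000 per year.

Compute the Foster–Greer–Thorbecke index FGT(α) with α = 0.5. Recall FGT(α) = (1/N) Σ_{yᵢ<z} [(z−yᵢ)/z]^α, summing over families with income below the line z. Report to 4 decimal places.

0.2589

Below the line: KSh 200,000, KSh 250,000, KSh 350,000 (q = 3 of N = 10).
Shortfall ratios: (1050000−200000)/1050000 = 0.8095; (1050000−250000)/1050000 = 0.7619; (1050000−350000)/1050000 = 0.6667.
Raised to α = 0.5: 0.89974; 0.87287; 0.81650.
Sum = 2.589104; FGT(0.5) = 2.589104 / 10 = 0.2589.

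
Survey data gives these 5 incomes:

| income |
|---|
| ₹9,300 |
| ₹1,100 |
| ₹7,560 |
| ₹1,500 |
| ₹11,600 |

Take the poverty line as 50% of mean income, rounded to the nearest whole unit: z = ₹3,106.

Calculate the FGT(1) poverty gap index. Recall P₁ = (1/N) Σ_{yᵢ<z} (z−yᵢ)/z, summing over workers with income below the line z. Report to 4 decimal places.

Incomes under z: ₹1,100, ₹1,500 (q = 2 of N = 5).
Relative gaps: (3106−1100)/3106 = 0.6458; (3106−1500)/3106 = 0.5171.
Sum of shortfalls = 1.162910; P₁ averages over all N: 1.162910 / 5 = 0.2326.

0.2326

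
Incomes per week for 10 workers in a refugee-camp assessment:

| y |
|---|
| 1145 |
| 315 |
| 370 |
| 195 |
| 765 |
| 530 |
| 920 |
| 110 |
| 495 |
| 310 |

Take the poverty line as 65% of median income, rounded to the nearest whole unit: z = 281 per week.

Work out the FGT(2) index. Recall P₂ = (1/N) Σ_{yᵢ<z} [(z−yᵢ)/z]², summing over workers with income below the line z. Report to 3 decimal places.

0.046

Poor units: 110, 195 (q = 2 of N = 10).
Gap ratios (z−y)/z: (281−110)/281 = 0.6085; (281−195)/281 = 0.3060.
Squared: 0.3703; 0.0937.
Sum = 0.463989; P₂ = 0.463989 / 10 = 0.046.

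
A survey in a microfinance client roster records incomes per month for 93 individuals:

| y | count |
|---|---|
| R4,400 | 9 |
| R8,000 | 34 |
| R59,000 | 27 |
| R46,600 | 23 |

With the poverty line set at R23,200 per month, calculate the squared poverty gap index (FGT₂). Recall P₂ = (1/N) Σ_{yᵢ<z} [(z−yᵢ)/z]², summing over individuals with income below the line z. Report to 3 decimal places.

Poor units: 9×R4,400, 34×R8,000 (q = 43 of N = 93).
Gap ratios (z−y)/z: (23200−4400)/23200 = 0.8103 (×9); (23200−8000)/23200 = 0.6552 (×34).
Squared: 0.6567 (×9); 0.4293 (×34).
Sum = 20.504459; P₂ = 20.504459 / 93 = 0.220.

0.220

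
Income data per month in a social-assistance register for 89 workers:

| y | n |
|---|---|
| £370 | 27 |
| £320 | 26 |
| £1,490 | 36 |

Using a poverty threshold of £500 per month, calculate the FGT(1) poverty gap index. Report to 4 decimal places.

0.1840

Incomes under z: 26×£320, 27×£370 (q = 53 of N = 89).
Gap ratios (z−y)/z: (500−320)/500 = 0.3600 (×26); (500−370)/500 = 0.2600 (×27).
Sum of shortfalls = 16.380000; P₁ averages over all N: 16.380000 / 89 = 0.1840.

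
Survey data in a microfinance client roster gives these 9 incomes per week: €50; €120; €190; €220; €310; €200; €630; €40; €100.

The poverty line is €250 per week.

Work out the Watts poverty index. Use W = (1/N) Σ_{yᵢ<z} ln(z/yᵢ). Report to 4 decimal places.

0.6353

Below the line: €40, €50, €100, €120, €190, €200, €220 (q = 7 of N = 9).
ln(z/y) terms: ln(250/40) = 1.8326; ln(250/50) = 1.6094; ln(250/100) = 0.9163; ln(250/120) = 0.7340; ln(250/190) = 0.2744; ln(250/200) = 0.2231; ln(250/220) = 0.1278.
W = 5.717693 / 9 = 0.6353.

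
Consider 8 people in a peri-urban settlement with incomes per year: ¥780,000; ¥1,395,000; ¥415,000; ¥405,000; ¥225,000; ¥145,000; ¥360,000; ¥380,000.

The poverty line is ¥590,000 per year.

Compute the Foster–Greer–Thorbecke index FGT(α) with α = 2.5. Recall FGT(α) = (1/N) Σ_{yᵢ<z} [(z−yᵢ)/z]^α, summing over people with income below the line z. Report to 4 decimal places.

0.1336

Below the line: ¥145,000, ¥225,000, ¥360,000, ¥380,000, ¥405,000, ¥415,000 (q = 6 of N = 8).
Shortfall ratios: (590000−145000)/590000 = 0.7542; (590000−225000)/590000 = 0.6186; (590000−360000)/590000 = 0.3898; (590000−380000)/590000 = 0.3559; (590000−405000)/590000 = 0.3136; (590000−415000)/590000 = 0.2966.
Raised to α = 2.5: 0.49405; 0.30102; 0.09488; 0.07558; 0.05506; 0.04791.
Sum = 1.068509; FGT(2.5) = 1.068509 / 8 = 0.1336.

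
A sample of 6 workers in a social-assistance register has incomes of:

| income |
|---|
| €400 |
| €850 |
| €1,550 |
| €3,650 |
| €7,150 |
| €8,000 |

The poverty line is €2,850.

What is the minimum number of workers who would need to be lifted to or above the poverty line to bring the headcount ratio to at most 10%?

3 of the 6 workers are poor, so H = 3/6 = 0.500.
A headcount ratio of at most 10% allows at most ⌊0.10 × 6⌋ = 0 poor workers.
So at least 3 − 0 = 3 must be lifted.

3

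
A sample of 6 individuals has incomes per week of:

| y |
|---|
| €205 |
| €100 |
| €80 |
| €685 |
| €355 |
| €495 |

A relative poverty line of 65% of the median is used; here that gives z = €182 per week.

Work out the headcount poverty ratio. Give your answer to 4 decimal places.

0.3333

2 of the 6 individuals have income below €182.
H = 2/6 = 0.3333.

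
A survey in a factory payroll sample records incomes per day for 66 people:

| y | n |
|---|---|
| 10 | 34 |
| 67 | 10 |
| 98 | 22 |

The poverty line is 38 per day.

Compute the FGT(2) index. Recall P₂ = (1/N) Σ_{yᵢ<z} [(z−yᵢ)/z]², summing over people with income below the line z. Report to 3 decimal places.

Incomes under z: 34×10 (q = 34 of N = 66).
Gap ratios (z−y)/z: (38−10)/38 = 0.7368 (×34).
Squared: 0.5429 (×34).
Sum = 18.459834; P₂ = 18.459834 / 66 = 0.280.

0.280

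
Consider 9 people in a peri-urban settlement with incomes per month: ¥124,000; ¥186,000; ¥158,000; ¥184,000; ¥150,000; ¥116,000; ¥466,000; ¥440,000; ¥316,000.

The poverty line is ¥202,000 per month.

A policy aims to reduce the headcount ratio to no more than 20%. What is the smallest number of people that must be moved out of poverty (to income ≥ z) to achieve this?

6 of the 9 people are poor, so H = 6/9 = 0.667.
A headcount ratio of at most 20% allows at most ⌊0.20 × 9⌋ = 1 poor people.
So at least 6 − 1 = 5 must be lifted.

5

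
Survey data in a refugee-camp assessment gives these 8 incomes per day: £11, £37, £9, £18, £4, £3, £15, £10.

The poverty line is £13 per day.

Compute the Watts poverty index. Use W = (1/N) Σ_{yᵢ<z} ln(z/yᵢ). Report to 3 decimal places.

Below z: £3, £4, £9, £10, £11 (q = 5 of N = 8).
Log shortfalls: ln(13/3) = 1.4663; ln(13/4) = 1.1787; ln(13/9) = 0.3677; ln(13/10) = 0.2624; ln(13/11) = 0.1671.
W = 3.442135 / 8 = 0.430.

0.430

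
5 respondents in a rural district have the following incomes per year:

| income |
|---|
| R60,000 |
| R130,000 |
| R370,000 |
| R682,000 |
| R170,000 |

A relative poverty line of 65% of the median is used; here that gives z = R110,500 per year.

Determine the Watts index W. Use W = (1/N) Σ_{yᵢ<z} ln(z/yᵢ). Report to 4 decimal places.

0.1221

Below the line: R60,000 (q = 1 of N = 5).
Log shortfalls: ln(110500/60000) = 0.6107.
W = 0.610671 / 5 = 0.1221.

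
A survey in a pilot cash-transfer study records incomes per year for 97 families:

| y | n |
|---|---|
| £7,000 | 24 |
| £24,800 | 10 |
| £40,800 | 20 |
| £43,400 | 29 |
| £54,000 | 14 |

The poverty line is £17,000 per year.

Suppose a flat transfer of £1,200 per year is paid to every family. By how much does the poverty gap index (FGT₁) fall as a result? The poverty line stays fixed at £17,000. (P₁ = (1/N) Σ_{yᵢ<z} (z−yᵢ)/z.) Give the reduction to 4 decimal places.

Before: below the line — 24×£7,000; poverty gap index (FGT₁) = 0.145543.
After the £1,200 transfer: below the line — 24×£8,200; poverty gap index (FGT₁) = 0.128078.
Reduction = 0.145543 − 0.128078 = 0.0175.

0.0175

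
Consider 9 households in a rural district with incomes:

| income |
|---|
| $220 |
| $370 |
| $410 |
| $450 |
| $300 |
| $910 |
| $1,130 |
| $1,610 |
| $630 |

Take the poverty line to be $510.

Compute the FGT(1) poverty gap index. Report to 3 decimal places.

Below z: $220, $300, $370, $410, $450 (q = 5 of N = 9).
Shortfall ratios: (510−220)/510 = 0.5686; (510−300)/510 = 0.4118; (510−370)/510 = 0.2745; (510−410)/510 = 0.1961; (510−450)/510 = 0.1176.
Σ = 1.568627. Dividing by the full population N = 9 gives P₁ = 0.174.

0.174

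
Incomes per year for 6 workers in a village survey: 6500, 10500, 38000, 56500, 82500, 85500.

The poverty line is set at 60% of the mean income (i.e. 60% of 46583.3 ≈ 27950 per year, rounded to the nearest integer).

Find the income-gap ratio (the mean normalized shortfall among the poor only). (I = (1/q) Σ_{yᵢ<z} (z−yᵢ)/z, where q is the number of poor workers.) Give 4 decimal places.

Incomes under z: 6500, 10500 (q = 2 of N = 6).
Shortfall ratios (z−y)/z: 0.7674, 0.6243; sum = 1.391771.
The income-gap ratio divides by q (the poor only): 1.391771 / 2 = 0.6959.

0.6959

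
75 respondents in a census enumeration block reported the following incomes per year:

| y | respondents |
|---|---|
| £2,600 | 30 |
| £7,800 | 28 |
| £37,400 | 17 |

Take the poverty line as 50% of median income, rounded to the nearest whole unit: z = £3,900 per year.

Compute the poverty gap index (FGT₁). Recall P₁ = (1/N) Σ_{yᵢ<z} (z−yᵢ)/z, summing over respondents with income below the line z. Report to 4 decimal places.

0.1333

Poor units: 30×£2,600 (q = 30 of N = 75).
Relative gaps: (3900−2600)/3900 = 0.3333 (×30).
Σ = 10.000000. Dividing by the full population N = 75 gives P₁ = 0.1333.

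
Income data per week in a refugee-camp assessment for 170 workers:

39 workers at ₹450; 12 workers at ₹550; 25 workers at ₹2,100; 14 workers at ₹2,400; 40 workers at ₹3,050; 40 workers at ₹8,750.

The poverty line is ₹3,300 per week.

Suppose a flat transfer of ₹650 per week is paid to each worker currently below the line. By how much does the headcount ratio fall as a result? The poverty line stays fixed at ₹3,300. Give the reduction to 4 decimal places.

0.2353

Before: below the line — 39×₹450, 12×₹550, 25×₹2,100, 14×₹2,400, 40×₹3,050; headcount ratio = 0.764706.
After the ₹650 transfer: below the line — 39×₹1,100, 12×₹1,200, 25×₹2,750, 14×₹3,050; headcount ratio = 0.529412.
Reduction = 0.764706 − 0.529412 = 0.2353.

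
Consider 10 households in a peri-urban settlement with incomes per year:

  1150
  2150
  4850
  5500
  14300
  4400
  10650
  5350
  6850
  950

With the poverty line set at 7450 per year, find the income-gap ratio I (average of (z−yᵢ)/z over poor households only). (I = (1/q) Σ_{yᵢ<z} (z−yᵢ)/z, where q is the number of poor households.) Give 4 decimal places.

0.4765

Incomes under z: 950, 1150, 2150, 4400, 4850, 5350, 5500, 6850 (q = 8 of N = 10).
Relative gaps: 0.8725, 0.8456, 0.7114, 0.4094, 0.3490, 0.2819, 0.2617, 0.0805; sum = 3.812081.
I averages over the q = 8 poor units only: 3.812081 / 8 = 0.4765.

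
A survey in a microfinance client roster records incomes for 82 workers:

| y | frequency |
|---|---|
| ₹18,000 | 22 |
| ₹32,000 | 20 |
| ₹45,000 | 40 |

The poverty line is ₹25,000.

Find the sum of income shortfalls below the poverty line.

₹154,000

Below z: 22×₹18,000 (q = 22 of N = 82).
Individual gaps: 22×(25000−18000) = 154000.
Aggregate gap = ₹154,000.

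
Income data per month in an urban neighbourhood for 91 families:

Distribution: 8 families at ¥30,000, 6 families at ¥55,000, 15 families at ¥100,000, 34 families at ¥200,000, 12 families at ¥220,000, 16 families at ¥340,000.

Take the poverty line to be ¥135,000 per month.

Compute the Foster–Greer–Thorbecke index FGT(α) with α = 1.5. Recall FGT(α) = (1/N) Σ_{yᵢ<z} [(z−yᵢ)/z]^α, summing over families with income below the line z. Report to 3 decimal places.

Poor units: 8×¥30,000, 6×¥55,000, 15×¥100,000 (q = 29 of N = 91).
Relative gaps: (135000−30000)/135000 = 0.7778 (×8); (135000−55000)/135000 = 0.5926 (×6); (135000−100000)/135000 = 0.2593 (×15).
Raised to α = 1.5: 0.68594 (×8); 0.45618 (×6); 0.13201 (×15).
Sum = 10.204677; FGT(1.5) = 10.204677 / 91 = 0.112.

0.112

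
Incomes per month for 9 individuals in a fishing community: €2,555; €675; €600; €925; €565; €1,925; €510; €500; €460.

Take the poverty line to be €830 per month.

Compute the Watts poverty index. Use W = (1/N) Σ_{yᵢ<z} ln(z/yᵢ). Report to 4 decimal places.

Below z: €460, €500, €510, €565, €600, €675 (q = 6 of N = 9).
ln(z/y) terms: ln(830/460) = 0.5902; ln(830/500) = 0.5068; ln(830/510) = 0.4870; ln(830/565) = 0.3846; ln(830/600) = 0.3245; ln(830/675) = 0.2067.
W = 2.499841 / 9 = 0.2778.

0.2778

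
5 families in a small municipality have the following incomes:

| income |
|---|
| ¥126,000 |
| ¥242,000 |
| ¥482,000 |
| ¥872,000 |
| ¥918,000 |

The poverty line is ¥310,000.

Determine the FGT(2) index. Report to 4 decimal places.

Poor units: ¥126,000, ¥242,000 (q = 2 of N = 5).
Gap ratios (z−y)/z: (310000−126000)/310000 = 0.5935; (310000−242000)/310000 = 0.2194.
Squared: 0.3523; 0.0481.
Sum = 0.400416; P₂ = 0.400416 / 5 = 0.0801.

0.0801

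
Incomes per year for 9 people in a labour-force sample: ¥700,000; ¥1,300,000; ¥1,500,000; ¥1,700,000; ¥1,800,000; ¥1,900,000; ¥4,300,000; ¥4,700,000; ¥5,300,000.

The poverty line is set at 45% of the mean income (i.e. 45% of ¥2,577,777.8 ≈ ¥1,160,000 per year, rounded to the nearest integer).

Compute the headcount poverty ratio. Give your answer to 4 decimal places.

0.1111

1 of the 9 people have income below ¥1,160,000.
H = 1/9 = 0.1111.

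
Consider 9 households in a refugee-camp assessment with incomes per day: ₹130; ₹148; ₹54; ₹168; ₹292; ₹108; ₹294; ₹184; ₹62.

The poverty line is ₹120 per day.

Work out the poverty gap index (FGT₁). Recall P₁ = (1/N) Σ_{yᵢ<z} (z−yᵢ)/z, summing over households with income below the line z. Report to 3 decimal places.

Below the line: ₹54, ₹62, ₹108 (q = 3 of N = 9).
Shortfall ratios: (120−54)/120 = 0.5500; (120−62)/120 = 0.4833; (120−108)/120 = 0.1000.
Σ = 1.133333. Dividing by the full population N = 9 gives P₁ = 0.126.

0.126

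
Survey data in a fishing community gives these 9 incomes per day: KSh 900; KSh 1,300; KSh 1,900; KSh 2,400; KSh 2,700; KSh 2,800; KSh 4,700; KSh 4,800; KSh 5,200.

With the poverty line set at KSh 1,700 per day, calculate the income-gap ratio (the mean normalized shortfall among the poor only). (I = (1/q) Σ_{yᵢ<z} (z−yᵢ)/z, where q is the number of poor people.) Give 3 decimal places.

0.353

Below z: KSh 900, KSh 1,300 (q = 2 of N = 9).
Shortfall ratios (z−y)/z: 0.4706, 0.2353; sum = 0.705882.
I averages over the q = 2 poor units only: 0.705882 / 2 = 0.353.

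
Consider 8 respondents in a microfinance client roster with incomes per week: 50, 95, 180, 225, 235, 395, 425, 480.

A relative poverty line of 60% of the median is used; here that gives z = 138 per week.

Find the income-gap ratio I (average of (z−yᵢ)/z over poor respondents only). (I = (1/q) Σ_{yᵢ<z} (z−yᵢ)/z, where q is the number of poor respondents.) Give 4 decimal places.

Below the line: 50, 95 (q = 2 of N = 8).
Shortfall ratios (z−y)/z: 0.6377, 0.3116; sum = 0.949275.
I averages over the q = 2 poor units only: 0.949275 / 2 = 0.4746.

0.4746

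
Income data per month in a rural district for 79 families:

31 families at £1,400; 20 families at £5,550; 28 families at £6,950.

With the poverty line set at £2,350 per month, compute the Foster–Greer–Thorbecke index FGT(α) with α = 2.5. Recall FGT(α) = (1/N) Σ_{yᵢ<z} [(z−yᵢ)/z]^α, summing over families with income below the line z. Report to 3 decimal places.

0.041

Poor units: 31×£1,400 (q = 31 of N = 79).
Relative gaps: (2350−1400)/2350 = 0.4043 (×31).
Raised to α = 2.5: 0.10391 (×31).
Sum = 3.221077; FGT(2.5) = 3.221077 / 79 = 0.041.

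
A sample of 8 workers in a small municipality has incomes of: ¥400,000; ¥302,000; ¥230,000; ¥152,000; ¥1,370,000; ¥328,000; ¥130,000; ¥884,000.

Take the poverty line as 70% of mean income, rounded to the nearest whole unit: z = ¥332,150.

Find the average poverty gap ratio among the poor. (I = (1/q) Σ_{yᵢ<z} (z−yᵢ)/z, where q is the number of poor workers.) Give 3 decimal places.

Below the line: ¥130,000, ¥152,000, ¥230,000, ¥302,000, ¥328,000 (q = 5 of N = 8).
Relative gaps: 0.6086, 0.5424, 0.3075, 0.0908, 0.0125; sum = 1.561794.
The income-gap ratio divides by q (the poor only): 1.561794 / 5 = 0.312.

0.312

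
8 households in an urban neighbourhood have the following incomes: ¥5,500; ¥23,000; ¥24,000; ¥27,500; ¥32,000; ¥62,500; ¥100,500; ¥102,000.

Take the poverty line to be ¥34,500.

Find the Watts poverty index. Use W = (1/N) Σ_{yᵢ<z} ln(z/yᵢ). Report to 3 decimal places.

0.363

Below the line: ¥5,500, ¥23,000, ¥24,000, ¥27,500, ¥32,000 (q = 5 of N = 8).
ln(z/y) terms: ln(34500/5500) = 1.8362; ln(34500/23000) = 0.4055; ln(34500/24000) = 0.3629; ln(34500/27500) = 0.2268; ln(34500/32000) = 0.0752.
W = 2.906579 / 8 = 0.363.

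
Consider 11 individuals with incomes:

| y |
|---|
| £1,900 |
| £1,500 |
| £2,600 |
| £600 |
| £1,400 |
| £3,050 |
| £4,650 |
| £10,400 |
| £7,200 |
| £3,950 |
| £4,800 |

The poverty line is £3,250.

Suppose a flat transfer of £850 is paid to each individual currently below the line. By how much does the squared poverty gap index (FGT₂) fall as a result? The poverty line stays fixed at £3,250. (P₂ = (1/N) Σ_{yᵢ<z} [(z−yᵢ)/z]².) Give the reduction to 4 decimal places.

0.0903

Before: below the line — £600, £1,400, £1,500, £1,900, £2,600, £3,050; squared poverty gap index (FGT₂) = 0.135923.
After the £850 transfer: below the line — £1,450, £2,250, £2,350, £2,750; squared poverty gap index (FGT₂) = 0.045616.
Reduction = 0.135923 − 0.045616 = 0.0903.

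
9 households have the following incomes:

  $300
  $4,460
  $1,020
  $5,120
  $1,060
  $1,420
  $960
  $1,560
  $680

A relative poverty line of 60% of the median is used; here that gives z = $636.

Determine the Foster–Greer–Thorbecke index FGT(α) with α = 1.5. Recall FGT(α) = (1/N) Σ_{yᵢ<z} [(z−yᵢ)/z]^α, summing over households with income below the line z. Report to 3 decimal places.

0.043

Incomes under z: $300 (q = 1 of N = 9).
Shortfall ratios: (636−300)/636 = 0.5283.
Raised to α = 1.5: 0.38399.
Sum = 0.383993; FGT(1.5) = 0.383993 / 9 = 0.043.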